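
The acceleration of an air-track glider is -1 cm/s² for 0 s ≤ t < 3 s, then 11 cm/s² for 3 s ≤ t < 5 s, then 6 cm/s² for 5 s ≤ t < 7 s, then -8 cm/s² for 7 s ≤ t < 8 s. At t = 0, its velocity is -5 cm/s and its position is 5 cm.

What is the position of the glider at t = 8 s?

On each constant-a segment, Δv = aΔt and Δx = v₀Δt + ½aΔt²; chain segment to segment.
0–3 s: v starts -5 cm/s; Δx = -5·3 + ½·-1·3² = -19.5 cm; v ends -8 cm/s.
3–5 s: v starts -8 cm/s; Δx = -8·2 + ½·11·2² = 6 cm; v ends 14 cm/s.
5–7 s: v starts 14 cm/s; Δx = 14·2 + ½·6·2² = 40 cm; v ends 26 cm/s.
7–8 s: v starts 26 cm/s; Δx = 26·1 + ½·-8·1² = 22 cm; v ends 18 cm/s.
x(8) = 5 + Σ Δx = 53.5 cm.

53.5 cm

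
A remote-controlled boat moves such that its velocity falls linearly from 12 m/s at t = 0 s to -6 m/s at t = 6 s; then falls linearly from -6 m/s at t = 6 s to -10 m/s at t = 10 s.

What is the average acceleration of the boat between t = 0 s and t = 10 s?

-2.2 m/s²

Average acceleration = Δv/Δt = (-10 − 12)/(10 − 0) = -2.2 m/s².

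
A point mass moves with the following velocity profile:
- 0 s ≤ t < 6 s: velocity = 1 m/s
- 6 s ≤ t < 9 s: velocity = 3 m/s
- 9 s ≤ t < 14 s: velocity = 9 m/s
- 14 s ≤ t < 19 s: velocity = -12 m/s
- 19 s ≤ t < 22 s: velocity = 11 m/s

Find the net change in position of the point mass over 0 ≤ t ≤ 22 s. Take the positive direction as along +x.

Displacement is the signed area under the v-t curve.
0–6 s: 1 × 6 = 6 m
6–9 s: 3 × 3 = 9 m
9–14 s: 9 × 5 = 45 m
14–19 s: -12 × 5 = -60 m
19–22 s: 11 × 3 = 33 m
Net displacement = 33 m

33 m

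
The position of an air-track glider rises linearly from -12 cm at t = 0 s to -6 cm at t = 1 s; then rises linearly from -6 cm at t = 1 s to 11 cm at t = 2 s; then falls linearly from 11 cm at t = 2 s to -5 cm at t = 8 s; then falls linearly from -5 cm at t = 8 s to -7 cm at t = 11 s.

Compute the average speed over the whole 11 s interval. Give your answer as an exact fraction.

Average speed = (total path length)/(elapsed time); on a piecewise-linear x-t graph the path length is Σ|Δx|.
0–1 s: |Δx| = |-6 − -12| = 6 cm
1–2 s: |Δx| = |11 − -6| = 17 cm
2–8 s: |Δx| = |-5 − 11| = 16 cm
8–11 s: |Δx| = |-7 − -5| = 2 cm
Total path = 41 cm; average speed = 41/11 = 41/11 cm/s.

41/11 cm/s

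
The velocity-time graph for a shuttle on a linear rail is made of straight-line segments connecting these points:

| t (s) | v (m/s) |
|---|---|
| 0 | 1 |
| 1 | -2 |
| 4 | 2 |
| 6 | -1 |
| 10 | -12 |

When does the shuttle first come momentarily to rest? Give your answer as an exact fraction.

v changes sign on 0–1 s (from 1 to -2); the graph is linear there, so v = 0 at t = 0 + (-1)·(1 − 0)/(-2 − 1) = 1/3 s.

t = 1/3 s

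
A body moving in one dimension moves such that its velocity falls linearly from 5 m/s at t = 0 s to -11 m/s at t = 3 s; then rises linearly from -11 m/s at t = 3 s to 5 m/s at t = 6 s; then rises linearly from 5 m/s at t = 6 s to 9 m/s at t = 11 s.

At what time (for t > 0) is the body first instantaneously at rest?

t = 0.9375 s

v changes sign on 0–3 s (from 5 to -11); the graph is linear there, so v = 0 at t = 0 + (-5)·(3 − 0)/(-11 − 5) = 0.9375 s.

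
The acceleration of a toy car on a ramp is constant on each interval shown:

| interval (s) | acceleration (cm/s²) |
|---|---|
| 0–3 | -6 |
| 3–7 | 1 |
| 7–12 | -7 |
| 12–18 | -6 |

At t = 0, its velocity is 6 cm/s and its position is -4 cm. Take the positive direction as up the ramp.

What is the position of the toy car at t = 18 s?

On each constant-a segment, Δv = aΔt and Δx = v₀Δt + ½aΔt²; chain segment to segment.
0–3 s: v starts 6 cm/s; Δx = 6·3 + ½·-6·3² = -9 cm; v ends -12 cm/s.
3–7 s: v starts -12 cm/s; Δx = -12·4 + ½·1·4² = -40 cm; v ends -8 cm/s.
7–12 s: v starts -8 cm/s; Δx = -8·5 + ½·-7·5² = -127.5 cm; v ends -43 cm/s.
12–18 s: v starts -43 cm/s; Δx = -43·6 + ½·-6·6² = -366 cm; v ends -79 cm/s.
x(18) = -4 + Σ Δx = -546.5 cm.

-546.5 cm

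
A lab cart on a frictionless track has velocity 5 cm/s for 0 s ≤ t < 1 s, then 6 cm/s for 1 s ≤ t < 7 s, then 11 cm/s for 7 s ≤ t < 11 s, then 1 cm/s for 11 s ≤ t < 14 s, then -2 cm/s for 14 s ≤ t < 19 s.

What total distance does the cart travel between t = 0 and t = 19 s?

98 cm

Total distance travelled is ∫|v| dt — sum the magnitudes of each area piece.
0–1 s: |5| × 1 = 5 cm
1–7 s: |6| × 6 = 36 cm
7–11 s: |11| × 4 = 44 cm
11–14 s: |1| × 3 = 3 cm
14–19 s: |-2| × 5 = 10 cm
Total distance = 98 cm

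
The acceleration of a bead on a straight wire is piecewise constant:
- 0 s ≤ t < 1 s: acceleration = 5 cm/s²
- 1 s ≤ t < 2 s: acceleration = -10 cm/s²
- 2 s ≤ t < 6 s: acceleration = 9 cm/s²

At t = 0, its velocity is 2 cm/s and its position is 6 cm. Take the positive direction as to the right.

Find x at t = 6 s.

On each constant-a segment, Δv = aΔt and Δx = v₀Δt + ½aΔt²; chain segment to segment.
0–1 s: v starts 2 cm/s; Δx = 2·1 + ½·5·1² = 4.5 cm; v ends 7 cm/s.
1–2 s: v starts 7 cm/s; Δx = 7·1 + ½·-10·1² = 2 cm; v ends -3 cm/s.
2–6 s: v starts -3 cm/s; Δx = -3·4 + ½·9·4² = 60 cm; v ends 33 cm/s.
x(6) = 6 + Σ Δx = 72.5 cm.

72.5 cm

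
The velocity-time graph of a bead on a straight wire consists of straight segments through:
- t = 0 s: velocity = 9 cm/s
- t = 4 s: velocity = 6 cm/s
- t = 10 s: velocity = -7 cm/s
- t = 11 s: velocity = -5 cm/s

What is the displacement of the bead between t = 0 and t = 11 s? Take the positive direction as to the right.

21 cm

Net displacement equals the area under the velocity-time graph (areas below the axis count negative).
0–4 s: ½(9 + 6)(4) = 30 cm
4–10 s: ½(6 + -7)(6) = -3 cm
10–11 s: ½(-7 + -5)(1) = -6 cm
Net displacement = 21 cm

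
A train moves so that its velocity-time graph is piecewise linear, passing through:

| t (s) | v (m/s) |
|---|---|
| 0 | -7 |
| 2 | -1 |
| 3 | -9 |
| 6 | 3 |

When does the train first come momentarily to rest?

t = 5.25 s

v changes sign on 3–6 s (from -9 to 3); the graph is linear there, so v = 0 at t = 3 + (9)·(6 − 3)/(3 − -9) = 5.25 s.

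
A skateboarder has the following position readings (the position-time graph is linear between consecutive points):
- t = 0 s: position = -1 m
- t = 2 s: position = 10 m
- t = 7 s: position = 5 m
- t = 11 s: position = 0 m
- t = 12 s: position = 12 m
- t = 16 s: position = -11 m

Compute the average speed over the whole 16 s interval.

3.5 m/s

Average speed = (total path length)/(elapsed time); on a piecewise-linear x-t graph the path length is Σ|Δx|.
0–2 s: |Δx| = |10 − -1| = 11 m
2–7 s: |Δx| = |5 − 10| = 5 m
7–11 s: |Δx| = |0 − 5| = 5 m
11–12 s: |Δx| = |12 − 0| = 12 m
12–16 s: |Δx| = |-11 − 12| = 23 m
Total path = 56 m; average speed = 56/16 = 3.5 m/s.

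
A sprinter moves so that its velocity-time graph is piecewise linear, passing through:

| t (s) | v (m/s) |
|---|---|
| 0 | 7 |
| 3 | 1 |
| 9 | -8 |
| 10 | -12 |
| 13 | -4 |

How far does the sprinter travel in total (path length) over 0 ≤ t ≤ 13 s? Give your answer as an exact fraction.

Distance (not displacement) is the total path length: add the absolute areas under v-t.
0–3 s: |½(7 + 1)(3)| = 12 m
3–9 s: v = 0 at t = 11/3 s; triangle areas 1/3 + 64/3 = 65/3 m
9–10 s: |½(-8 + -12)(1)| = 10 m
10–13 s: |½(-12 + -4)(3)| = 24 m
Total distance = 203/3 m

203/3 m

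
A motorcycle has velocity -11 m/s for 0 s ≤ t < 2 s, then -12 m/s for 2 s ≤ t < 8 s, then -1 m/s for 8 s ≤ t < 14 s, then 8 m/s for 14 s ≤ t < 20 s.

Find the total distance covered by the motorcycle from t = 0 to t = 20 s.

148 m

Total distance travelled is ∫|v| dt — sum the magnitudes of each area piece.
0–2 s: |-11| × 2 = 22 m
2–8 s: |-12| × 6 = 72 m
8–14 s: |-1| × 6 = 6 m
14–20 s: |8| × 6 = 48 m
Total distance = 148 m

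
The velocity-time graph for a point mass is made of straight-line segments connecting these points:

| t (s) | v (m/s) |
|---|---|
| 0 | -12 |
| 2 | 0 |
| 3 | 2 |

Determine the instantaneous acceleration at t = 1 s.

Acceleration is the slope of the v-t graph on 0–2 s: (0 − -12)/(2 − 0) = 6 m/s².

6 m/s²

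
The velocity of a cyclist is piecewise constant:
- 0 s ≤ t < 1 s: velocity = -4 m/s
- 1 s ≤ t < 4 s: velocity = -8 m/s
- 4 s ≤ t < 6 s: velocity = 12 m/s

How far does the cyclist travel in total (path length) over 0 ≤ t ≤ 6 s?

Total distance travelled is ∫|v| dt — sum the magnitudes of each area piece.
0–1 s: |-4| × 1 = 4 m
1–4 s: |-8| × 3 = 24 m
4–6 s: |12| × 2 = 24 m
Total distance = 52 m

52 m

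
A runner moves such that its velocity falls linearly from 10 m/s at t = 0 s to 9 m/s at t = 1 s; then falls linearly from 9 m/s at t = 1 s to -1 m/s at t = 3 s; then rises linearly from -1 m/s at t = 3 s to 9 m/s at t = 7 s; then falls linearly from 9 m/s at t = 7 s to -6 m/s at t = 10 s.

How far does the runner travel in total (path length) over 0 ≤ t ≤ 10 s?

45.8 m

Distance (not displacement) is the total path length: add the absolute areas under v-t.
0–1 s: |½(10 + 9)(1)| = 9.5 m
1–3 s: v = 0 at t = 2.8 s; triangle areas 8.1 + 0.1 = 8.2 m
3–7 s: v = 0 at t = 3.4 s; triangle areas 0.2 + 16.2 = 16.4 m
7–10 s: v = 0 at t = 8.8 s; triangle areas 8.1 + 3.6 = 11.7 m
Total distance = 45.8 m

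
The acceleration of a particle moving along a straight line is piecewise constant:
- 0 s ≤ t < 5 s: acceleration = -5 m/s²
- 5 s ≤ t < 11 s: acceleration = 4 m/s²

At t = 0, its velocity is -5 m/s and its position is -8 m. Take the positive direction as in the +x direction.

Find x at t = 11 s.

On each constant-a segment, Δv = aΔt and Δx = v₀Δt + ½aΔt²; chain segment to segment.
0–5 s: v starts -5 m/s; Δx = -5·5 + ½·-5·5² = -87.5 m; v ends -30 m/s.
5–11 s: v starts -30 m/s; Δx = -30·6 + ½·4·6² = -108 m; v ends -6 m/s.
x(11) = -8 + Σ Δx = -203.5 m.

-203.5 m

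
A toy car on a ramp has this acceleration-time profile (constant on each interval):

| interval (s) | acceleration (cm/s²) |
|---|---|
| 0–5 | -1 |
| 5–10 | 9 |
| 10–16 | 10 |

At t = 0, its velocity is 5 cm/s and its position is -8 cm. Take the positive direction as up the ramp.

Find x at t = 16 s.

On each constant-a segment, Δv = aΔt and Δx = v₀Δt + ½aΔt²; chain segment to segment.
0–5 s: v starts 5 cm/s; Δx = 5·5 + ½·-1·5² = 12.5 cm; v ends 0 cm/s.
5–10 s: v starts 0 cm/s; Δx = 0·5 + ½·9·5² = 112.5 cm; v ends 45 cm/s.
10–16 s: v starts 45 cm/s; Δx = 45·6 + ½·10·6² = 450 cm; v ends 105 cm/s.
x(16) = -8 + Σ Δx = 567 cm.

567 cm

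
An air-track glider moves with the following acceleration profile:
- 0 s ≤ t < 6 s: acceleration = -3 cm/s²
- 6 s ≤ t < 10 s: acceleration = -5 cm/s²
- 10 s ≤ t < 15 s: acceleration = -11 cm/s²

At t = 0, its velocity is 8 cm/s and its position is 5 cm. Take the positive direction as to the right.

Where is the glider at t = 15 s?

On each constant-a segment, Δv = aΔt and Δx = v₀Δt + ½aΔt²; chain segment to segment.
0–6 s: v starts 8 cm/s; Δx = 8·6 + ½·-3·6² = -6 cm; v ends -10 cm/s.
6–10 s: v starts -10 cm/s; Δx = -10·4 + ½·-5·4² = -80 cm; v ends -30 cm/s.
10–15 s: v starts -30 cm/s; Δx = -30·5 + ½·-11·5² = -287.5 cm; v ends -85 cm/s.
x(15) = 5 + Σ Δx = -368.5 cm.

-368.5 cm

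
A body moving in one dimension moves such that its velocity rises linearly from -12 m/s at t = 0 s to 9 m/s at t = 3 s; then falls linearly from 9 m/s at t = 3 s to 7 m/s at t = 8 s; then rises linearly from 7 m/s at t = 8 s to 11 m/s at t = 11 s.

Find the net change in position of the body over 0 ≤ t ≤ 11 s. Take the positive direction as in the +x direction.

62.5 m

Net displacement equals the area under the velocity-time graph (areas below the axis count negative).
0–3 s: ½(-12 + 9)(3) = -4.5 m
3–8 s: ½(9 + 7)(5) = 40 m
8–11 s: ½(7 + 11)(3) = 27 m
Net displacement = 62.5 m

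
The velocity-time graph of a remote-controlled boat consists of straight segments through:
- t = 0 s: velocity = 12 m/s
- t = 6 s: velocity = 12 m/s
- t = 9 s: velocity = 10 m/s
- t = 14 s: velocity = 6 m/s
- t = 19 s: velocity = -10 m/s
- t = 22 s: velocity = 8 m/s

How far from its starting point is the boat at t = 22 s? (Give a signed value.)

Net displacement equals the area under the velocity-time graph (areas below the axis count negative).
0–6 s: 12 × 6 = 72 m
6–9 s: ½(12 + 10)(3) = 33 m
9–14 s: ½(10 + 6)(5) = 40 m
14–19 s: ½(6 + -10)(5) = -10 m
19–22 s: ½(-10 + 8)(3) = -3 m
Net displacement = 132 m

132 m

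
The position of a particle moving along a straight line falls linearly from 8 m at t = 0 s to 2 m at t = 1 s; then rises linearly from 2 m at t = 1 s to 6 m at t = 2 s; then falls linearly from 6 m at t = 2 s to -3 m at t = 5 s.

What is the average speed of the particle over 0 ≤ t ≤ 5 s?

Average speed = (total path length)/(elapsed time); on a piecewise-linear x-t graph the path length is Σ|Δx|.
0–1 s: |Δx| = |2 − 8| = 6 m
1–2 s: |Δx| = |6 − 2| = 4 m
2–5 s: |Δx| = |-3 − 6| = 9 m
Total path = 19 m; average speed = 19/5 = 3.8 m/s.

3.8 m/s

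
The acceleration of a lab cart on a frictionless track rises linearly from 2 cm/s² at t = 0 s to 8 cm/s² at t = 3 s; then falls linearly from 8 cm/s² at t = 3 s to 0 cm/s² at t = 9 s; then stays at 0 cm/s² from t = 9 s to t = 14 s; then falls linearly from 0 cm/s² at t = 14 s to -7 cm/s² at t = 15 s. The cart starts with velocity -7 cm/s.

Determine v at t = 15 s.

Δv equals the area under the a-t graph; then v = v₀ + Δv.
0–3 s: ½(2 + 8)(3) = 15 cm/s
3–9 s: ½(8 + 0)(6) = 24 cm/s
9–14 s: 0 × 5 = 0 cm/s
14–15 s: ½(0 + -7)(1) = -3.5 cm/s
Δv = 35.5 cm/s, so v(15) = -7 + (35.5) = 28.5 cm/s.

28.5 cm/s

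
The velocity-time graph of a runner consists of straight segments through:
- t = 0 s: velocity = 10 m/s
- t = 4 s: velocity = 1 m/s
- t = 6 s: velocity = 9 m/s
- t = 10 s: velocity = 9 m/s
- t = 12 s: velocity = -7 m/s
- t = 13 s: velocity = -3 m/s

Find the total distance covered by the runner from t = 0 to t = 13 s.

Distance (not displacement) is the total path length: add the absolute areas under v-t.
0–4 s: |½(10 + 1)(4)| = 22 m
4–6 s: |½(1 + 9)(2)| = 10 m
6–10 s: |9| × 4 = 36 m
10–12 s: v = 0 at t = 11.125 s; triangle areas 5.0625 + 3.0625 = 8.125 m
12–13 s: |½(-7 + -3)(1)| = 5 m
Total distance = 81.125 m

81.125 m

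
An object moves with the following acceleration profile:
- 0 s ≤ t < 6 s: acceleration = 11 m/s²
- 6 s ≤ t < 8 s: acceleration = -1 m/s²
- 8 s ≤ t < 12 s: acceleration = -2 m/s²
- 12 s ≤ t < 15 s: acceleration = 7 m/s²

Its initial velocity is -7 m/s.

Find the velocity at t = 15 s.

70 m/s

Δv equals the area under the a-t graph; then v = v₀ + Δv.
0–6 s: 11 × 6 = 66 m/s
6–8 s: -1 × 2 = -2 m/s
8–12 s: -2 × 4 = -8 m/s
12–15 s: 7 × 3 = 21 m/s
Δv = 77 m/s, so v(15) = -7 + (77) = 70 m/s.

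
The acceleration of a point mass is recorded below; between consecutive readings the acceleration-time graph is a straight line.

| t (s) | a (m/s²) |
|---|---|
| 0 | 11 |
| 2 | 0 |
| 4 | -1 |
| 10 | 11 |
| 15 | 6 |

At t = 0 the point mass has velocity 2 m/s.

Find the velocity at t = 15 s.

Δv equals the area under the a-t graph; then v = v₀ + Δv.
0–2 s: ½(11 + 0)(2) = 11 m/s
2–4 s: ½(0 + -1)(2) = -1 m/s
4–10 s: ½(-1 + 11)(6) = 30 m/s
10–15 s: ½(11 + 6)(5) = 42.5 m/s
Δv = 82.5 m/s, so v(15) = 2 + (82.5) = 84.5 m/s.

84.5 m/s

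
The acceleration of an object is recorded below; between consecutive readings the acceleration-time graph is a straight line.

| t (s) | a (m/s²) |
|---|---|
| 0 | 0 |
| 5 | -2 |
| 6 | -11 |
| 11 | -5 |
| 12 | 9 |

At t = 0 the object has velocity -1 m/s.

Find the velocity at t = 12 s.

-50.5 m/s

Δv equals the area under the a-t graph; then v = v₀ + Δv.
0–5 s: ½(0 + -2)(5) = -5 m/s
5–6 s: ½(-2 + -11)(1) = -6.5 m/s
6–11 s: ½(-11 + -5)(5) = -40 m/s
11–12 s: ½(-5 + 9)(1) = 2 m/s
Δv = -49.5 m/s, so v(12) = -1 + (-49.5) = -50.5 m/s.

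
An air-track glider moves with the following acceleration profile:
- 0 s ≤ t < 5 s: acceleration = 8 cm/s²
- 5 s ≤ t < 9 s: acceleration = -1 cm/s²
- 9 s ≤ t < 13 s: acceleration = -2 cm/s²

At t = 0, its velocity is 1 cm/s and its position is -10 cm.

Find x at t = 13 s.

383 cm

On each constant-a segment, Δv = aΔt and Δx = v₀Δt + ½aΔt²; chain segment to segment.
0–5 s: v starts 1 cm/s; Δx = 1·5 + ½·8·5² = 105 cm; v ends 41 cm/s.
5–9 s: v starts 41 cm/s; Δx = 41·4 + ½·-1·4² = 156 cm; v ends 37 cm/s.
9–13 s: v starts 37 cm/s; Δx = 37·4 + ½·-2·4² = 132 cm; v ends 29 cm/s.
x(13) = -10 + Σ Δx = 383 cm.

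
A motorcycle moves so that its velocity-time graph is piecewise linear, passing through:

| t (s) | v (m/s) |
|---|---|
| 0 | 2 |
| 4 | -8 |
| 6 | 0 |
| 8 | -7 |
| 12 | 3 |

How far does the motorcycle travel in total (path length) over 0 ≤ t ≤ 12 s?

40.2 m

Total distance travelled is ∫|v| dt — sum the magnitudes of each area piece.
0–4 s: v = 0 at t = 0.8 s; triangle areas 0.8 + 12.8 = 13.6 m
4–6 s: |½(-8 + 0)(2)| = 8 m
6–8 s: |½(0 + -7)(2)| = 7 m
8–12 s: v = 0 at t = 10.8 s; triangle areas 9.8 + 1.8 = 11.6 m
Total distance = 40.2 m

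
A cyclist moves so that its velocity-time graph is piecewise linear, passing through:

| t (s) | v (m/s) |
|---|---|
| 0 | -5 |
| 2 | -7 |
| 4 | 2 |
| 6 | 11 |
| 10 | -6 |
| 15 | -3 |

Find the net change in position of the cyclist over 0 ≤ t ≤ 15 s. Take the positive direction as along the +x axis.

Net displacement equals the area under the velocity-time graph (areas below the axis count negative).
0–2 s: ½(-5 + -7)(2) = -12 m
2–4 s: ½(-7 + 2)(2) = -5 m
4–6 s: ½(2 + 11)(2) = 13 m
6–10 s: ½(11 + -6)(4) = 10 m
10–15 s: ½(-6 + -3)(5) = -22.5 m
Net displacement = -16.5 m

-16.5 m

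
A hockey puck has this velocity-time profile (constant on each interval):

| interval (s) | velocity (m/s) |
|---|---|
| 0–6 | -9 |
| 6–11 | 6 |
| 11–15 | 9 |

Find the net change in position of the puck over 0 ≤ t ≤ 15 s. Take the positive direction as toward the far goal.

12 m

Displacement is the signed area under the v-t curve.
0–6 s: -9 × 6 = -54 m
6–11 s: 6 × 5 = 30 m
11–15 s: 9 × 4 = 36 m
Net displacement = 12 m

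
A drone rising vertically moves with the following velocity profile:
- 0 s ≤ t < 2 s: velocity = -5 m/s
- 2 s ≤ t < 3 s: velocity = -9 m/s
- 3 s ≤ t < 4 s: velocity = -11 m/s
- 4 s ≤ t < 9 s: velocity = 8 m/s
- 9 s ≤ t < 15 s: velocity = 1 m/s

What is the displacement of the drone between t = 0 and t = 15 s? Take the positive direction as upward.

16 m

Displacement is the signed area under the v-t curve.
0–2 s: -5 × 2 = -10 m
2–3 s: -9 × 1 = -9 m
3–4 s: -11 × 1 = -11 m
4–9 s: 8 × 5 = 40 m
9–15 s: 1 × 6 = 6 m
Net displacement = 16 m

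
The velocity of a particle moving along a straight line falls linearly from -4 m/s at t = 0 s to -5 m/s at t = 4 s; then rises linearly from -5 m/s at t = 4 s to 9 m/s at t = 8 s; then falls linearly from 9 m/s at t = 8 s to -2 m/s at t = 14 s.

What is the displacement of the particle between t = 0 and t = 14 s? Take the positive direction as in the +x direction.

11 m

Displacement is the signed area under the v-t curve.
0–4 s: ½(-4 + -5)(4) = -18 m
4–8 s: ½(-5 + 9)(4) = 8 m
8–14 s: ½(9 + -2)(6) = 21 m
Net displacement = 11 m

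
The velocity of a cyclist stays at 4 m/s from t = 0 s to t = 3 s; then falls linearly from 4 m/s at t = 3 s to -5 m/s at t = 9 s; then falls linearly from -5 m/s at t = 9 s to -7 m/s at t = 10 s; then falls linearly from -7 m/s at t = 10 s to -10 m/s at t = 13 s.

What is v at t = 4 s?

2.5 m/s

On 3–9 s the graph is linear from 4 to -5 m/s: v(4) = 4 + (-5 − 4)·(4 − 3)/(9 − 3) = 2.5 m/s.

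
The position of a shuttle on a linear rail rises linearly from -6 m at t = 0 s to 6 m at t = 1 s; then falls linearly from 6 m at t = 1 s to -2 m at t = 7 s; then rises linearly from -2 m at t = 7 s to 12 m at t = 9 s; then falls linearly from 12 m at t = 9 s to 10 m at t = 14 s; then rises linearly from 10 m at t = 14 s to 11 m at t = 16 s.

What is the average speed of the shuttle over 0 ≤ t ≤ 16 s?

2.3125 m/s

Average speed = (total path length)/(elapsed time); on a piecewise-linear x-t graph the path length is Σ|Δx|.
0–1 s: |Δx| = |6 − -6| = 12 m
1–7 s: |Δx| = |-2 − 6| = 8 m
7–9 s: |Δx| = |12 − -2| = 14 m
9–14 s: |Δx| = |10 − 12| = 2 m
14–16 s: |Δx| = |11 − 10| = 1 m
Total path = 37 m; average speed = 37/16 = 2.3125 m/s.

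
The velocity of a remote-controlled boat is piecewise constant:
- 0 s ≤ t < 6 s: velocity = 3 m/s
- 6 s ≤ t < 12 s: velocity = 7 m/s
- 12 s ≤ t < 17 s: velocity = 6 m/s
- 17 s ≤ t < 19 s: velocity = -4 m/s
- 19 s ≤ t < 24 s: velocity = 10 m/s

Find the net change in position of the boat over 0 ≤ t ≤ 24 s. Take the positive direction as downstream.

132 m

Net displacement equals the area under the velocity-time graph (areas below the axis count negative).
0–6 s: 3 × 6 = 18 m
6–12 s: 7 × 6 = 42 m
12–17 s: 6 × 5 = 30 m
17–19 s: -4 × 2 = -8 m
19–24 s: 10 × 5 = 50 m
Net displacement = 132 m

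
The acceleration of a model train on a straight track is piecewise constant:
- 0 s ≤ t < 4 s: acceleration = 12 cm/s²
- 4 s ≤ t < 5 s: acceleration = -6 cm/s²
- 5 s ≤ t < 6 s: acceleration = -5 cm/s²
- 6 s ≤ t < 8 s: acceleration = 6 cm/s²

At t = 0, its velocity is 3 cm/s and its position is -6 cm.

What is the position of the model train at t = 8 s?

On each constant-a segment, Δv = aΔt and Δx = v₀Δt + ½aΔt²; chain segment to segment.
0–4 s: v starts 3 cm/s; Δx = 3·4 + ½·12·4² = 108 cm; v ends 51 cm/s.
4–5 s: v starts 51 cm/s; Δx = 51·1 + ½·-6·1² = 48 cm; v ends 45 cm/s.
5–6 s: v starts 45 cm/s; Δx = 45·1 + ½·-5·1² = 42.5 cm; v ends 40 cm/s.
6–8 s: v starts 40 cm/s; Δx = 40·2 + ½·6·2² = 92 cm; v ends 52 cm/s.
x(8) = -6 + Σ Δx = 284.5 cm.

284.5 cm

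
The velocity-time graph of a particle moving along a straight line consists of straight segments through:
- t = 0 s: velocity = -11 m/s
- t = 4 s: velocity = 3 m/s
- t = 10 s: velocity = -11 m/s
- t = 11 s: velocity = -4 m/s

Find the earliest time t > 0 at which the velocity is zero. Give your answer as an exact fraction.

t = 22/7 s

v changes sign on 0–4 s (from -11 to 3); the graph is linear there, so v = 0 at t = 0 + (11)·(4 − 0)/(3 − -11) = 22/7 s.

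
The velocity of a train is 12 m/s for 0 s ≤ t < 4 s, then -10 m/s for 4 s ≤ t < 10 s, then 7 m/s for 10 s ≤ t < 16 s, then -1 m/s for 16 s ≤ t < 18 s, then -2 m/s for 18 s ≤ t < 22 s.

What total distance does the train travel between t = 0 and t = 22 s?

160 m

Total distance travelled is ∫|v| dt — sum the magnitudes of each area piece.
0–4 s: |12| × 4 = 48 m
4–10 s: |-10| × 6 = 60 m
10–16 s: |7| × 6 = 42 m
16–18 s: |-1| × 2 = 2 m
18–22 s: |-2| × 4 = 8 m
Total distance = 160 m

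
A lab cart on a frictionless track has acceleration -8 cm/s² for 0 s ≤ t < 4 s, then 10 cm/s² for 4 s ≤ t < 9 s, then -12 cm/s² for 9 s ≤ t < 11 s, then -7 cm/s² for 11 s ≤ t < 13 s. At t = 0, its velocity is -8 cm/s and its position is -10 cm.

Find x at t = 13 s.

On each constant-a segment, Δv = aΔt and Δx = v₀Δt + ½aΔt²; chain segment to segment.
0–4 s: v starts -8 cm/s; Δx = -8·4 + ½·-8·4² = -96 cm; v ends -40 cm/s.
4–9 s: v starts -40 cm/s; Δx = -40·5 + ½·10·5² = -75 cm; v ends 10 cm/s.
9–11 s: v starts 10 cm/s; Δx = 10·2 + ½·-12·2² = -4 cm; v ends -14 cm/s.
11–13 s: v starts -14 cm/s; Δx = -14·2 + ½·-7·2² = -42 cm; v ends -28 cm/s.
x(13) = -10 + Σ Δx = -227 cm.

-227 cm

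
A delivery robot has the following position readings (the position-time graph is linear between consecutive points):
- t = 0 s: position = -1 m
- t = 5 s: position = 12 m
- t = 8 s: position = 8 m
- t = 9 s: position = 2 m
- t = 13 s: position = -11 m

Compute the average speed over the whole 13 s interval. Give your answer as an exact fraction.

Average speed = (total path length)/(elapsed time); on a piecewise-linear x-t graph the path length is Σ|Δx|.
0–5 s: |Δx| = |12 − -1| = 13 m
5–8 s: |Δx| = |8 − 12| = 4 m
8–9 s: |Δx| = |2 − 8| = 6 m
9–13 s: |Δx| = |-11 − 2| = 13 m
Total path = 36 m; average speed = 36/13 = 36/13 m/s.

36/13 m/s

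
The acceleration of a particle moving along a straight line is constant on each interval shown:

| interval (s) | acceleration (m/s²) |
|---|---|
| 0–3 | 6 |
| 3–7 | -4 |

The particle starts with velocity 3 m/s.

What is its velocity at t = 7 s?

5 m/s

Δv equals the area under the a-t graph; then v = v₀ + Δv.
0–3 s: 6 × 3 = 18 m/s
3–7 s: -4 × 4 = -16 m/s
Δv = 2 m/s, so v(7) = 3 + (2) = 5 m/s.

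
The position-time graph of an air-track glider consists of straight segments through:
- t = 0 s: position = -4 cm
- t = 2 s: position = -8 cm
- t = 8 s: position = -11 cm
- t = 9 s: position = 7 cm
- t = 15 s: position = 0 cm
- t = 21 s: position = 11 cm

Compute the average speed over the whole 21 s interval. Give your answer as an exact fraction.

Average speed = (total path length)/(elapsed time); on a piecewise-linear x-t graph the path length is Σ|Δx|.
0–2 s: |Δx| = |-8 − -4| = 4 cm
2–8 s: |Δx| = |-11 − -8| = 3 cm
8–9 s: |Δx| = |7 − -11| = 18 cm
9–15 s: |Δx| = |0 − 7| = 7 cm
15–21 s: |Δx| = |11 − 0| = 11 cm
Total path = 43 cm; average speed = 43/21 = 43/21 cm/s.

43/21 cm/s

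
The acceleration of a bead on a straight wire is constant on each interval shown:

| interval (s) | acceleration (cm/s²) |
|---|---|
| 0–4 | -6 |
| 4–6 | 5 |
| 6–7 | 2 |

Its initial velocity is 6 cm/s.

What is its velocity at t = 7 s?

-6 cm/s

Δv equals the area under the a-t graph; then v = v₀ + Δv.
0–4 s: -6 × 4 = -24 cm/s
4–6 s: 5 × 2 = 10 cm/s
6–7 s: 2 × 1 = 2 cm/s
Δv = -12 cm/s, so v(7) = 6 + (-12) = -6 cm/s.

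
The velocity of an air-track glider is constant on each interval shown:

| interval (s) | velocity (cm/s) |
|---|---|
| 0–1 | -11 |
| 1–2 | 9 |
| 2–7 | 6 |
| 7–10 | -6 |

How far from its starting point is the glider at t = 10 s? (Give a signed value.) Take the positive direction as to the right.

Displacement is the signed area under the v-t curve.
0–1 s: -11 × 1 = -11 cm
1–2 s: 9 × 1 = 9 cm
2–7 s: 6 × 5 = 30 cm
7–10 s: -6 × 3 = -18 cm
Net displacement = 10 cm

10 cm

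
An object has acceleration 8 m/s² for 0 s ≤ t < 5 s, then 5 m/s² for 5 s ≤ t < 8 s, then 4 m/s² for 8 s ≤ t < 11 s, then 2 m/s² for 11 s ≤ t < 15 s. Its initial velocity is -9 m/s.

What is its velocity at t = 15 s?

66 m/s

Δv equals the area under the a-t graph; then v = v₀ + Δv.
0–5 s: 8 × 5 = 40 m/s
5–8 s: 5 × 3 = 15 m/s
8–11 s: 4 × 3 = 12 m/s
11–15 s: 2 × 4 = 8 m/s
Δv = 75 m/s, so v(15) = -9 + (75) = 66 m/s.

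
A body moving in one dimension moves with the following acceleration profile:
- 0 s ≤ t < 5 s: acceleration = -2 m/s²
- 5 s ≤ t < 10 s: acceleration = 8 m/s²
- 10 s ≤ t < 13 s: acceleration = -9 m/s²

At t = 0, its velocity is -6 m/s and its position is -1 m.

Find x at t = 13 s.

-4.5 m

On each constant-a segment, Δv = aΔt and Δx = v₀Δt + ½aΔt²; chain segment to segment.
0–5 s: v starts -6 m/s; Δx = -6·5 + ½·-2·5² = -55 m; v ends -16 m/s.
5–10 s: v starts -16 m/s; Δx = -16·5 + ½·8·5² = 20 m; v ends 24 m/s.
10–13 s: v starts 24 m/s; Δx = 24·3 + ½·-9·3² = 31.5 m; v ends -3 m/s.
x(13) = -1 + Σ Δx = -4.5 m.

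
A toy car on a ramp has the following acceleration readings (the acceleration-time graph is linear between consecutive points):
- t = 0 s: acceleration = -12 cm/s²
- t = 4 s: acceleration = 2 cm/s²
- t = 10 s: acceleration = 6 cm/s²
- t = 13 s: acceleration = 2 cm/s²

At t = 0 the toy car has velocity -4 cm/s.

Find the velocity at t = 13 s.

12 cm/s

Δv equals the area under the a-t graph; then v = v₀ + Δv.
0–4 s: ½(-12 + 2)(4) = -20 cm/s
4–10 s: ½(2 + 6)(6) = 24 cm/s
10–13 s: ½(6 + 2)(3) = 12 cm/s
Δv = 16 cm/s, so v(13) = -4 + (16) = 12 cm/s.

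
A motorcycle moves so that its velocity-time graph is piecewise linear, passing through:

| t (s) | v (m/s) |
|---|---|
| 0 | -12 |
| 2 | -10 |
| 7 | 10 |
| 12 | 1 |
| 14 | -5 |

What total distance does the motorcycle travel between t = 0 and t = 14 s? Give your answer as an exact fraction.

Total distance travelled is ∫|v| dt — sum the magnitudes of each area piece.
0–2 s: |½(-12 + -10)(2)| = 22 m
2–7 s: v = 0 at t = 4.5 s; triangle areas 12.5 + 12.5 = 25 m
7–12 s: |½(10 + 1)(5)| = 27.5 m
12–14 s: v = 0 at t = 37/3 s; triangle areas 1/6 + 25/6 = 13/3 m
Total distance = 473/6 m

473/6 m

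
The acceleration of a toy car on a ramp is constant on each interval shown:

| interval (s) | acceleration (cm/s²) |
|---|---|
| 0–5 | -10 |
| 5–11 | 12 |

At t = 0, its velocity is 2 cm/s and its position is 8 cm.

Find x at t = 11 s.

On each constant-a segment, Δv = aΔt and Δx = v₀Δt + ½aΔt²; chain segment to segment.
0–5 s: v starts 2 cm/s; Δx = 2·5 + ½·-10·5² = -115 cm; v ends -48 cm/s.
5–11 s: v starts -48 cm/s; Δx = -48·6 + ½·12·6² = -72 cm; v ends 24 cm/s.
x(11) = 8 + Σ Δx = -179 cm.

-179 cm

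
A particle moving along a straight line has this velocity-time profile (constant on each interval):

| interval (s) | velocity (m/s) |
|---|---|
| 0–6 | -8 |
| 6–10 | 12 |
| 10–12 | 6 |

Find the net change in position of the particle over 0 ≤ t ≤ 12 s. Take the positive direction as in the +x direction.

Displacement is the signed area under the v-t curve.
0–6 s: -8 × 6 = -48 m
6–10 s: 12 × 4 = 48 m
10–12 s: 6 × 2 = 12 m
Net displacement = 12 m

12 m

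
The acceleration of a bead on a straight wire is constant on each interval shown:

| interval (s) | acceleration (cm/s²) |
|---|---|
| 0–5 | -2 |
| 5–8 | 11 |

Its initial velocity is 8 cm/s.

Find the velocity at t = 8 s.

Δv equals the area under the a-t graph; then v = v₀ + Δv.
0–5 s: -2 × 5 = -10 cm/s
5–8 s: 11 × 3 = 33 cm/s
Δv = 23 cm/s, so v(8) = 8 + (23) = 31 cm/s.

31 cm/s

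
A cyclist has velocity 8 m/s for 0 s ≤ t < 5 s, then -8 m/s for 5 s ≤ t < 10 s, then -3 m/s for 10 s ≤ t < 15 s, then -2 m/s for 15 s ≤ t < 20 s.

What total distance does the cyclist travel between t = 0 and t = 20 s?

Total distance travelled is ∫|v| dt — sum the magnitudes of each area piece.
0–5 s: |8| × 5 = 40 m
5–10 s: |-8| × 5 = 40 m
10–15 s: |-3| × 5 = 15 m
15–20 s: |-2| × 5 = 10 m
Total distance = 105 m

105 m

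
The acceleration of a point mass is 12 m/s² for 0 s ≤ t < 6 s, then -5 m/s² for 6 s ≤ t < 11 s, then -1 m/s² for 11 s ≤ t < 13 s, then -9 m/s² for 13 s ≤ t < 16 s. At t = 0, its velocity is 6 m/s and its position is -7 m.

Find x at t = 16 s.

789 m

On each constant-a segment, Δv = aΔt and Δx = v₀Δt + ½aΔt²; chain segment to segment.
0–6 s: v starts 6 m/s; Δx = 6·6 + ½·12·6² = 252 m; v ends 78 m/s.
6–11 s: v starts 78 m/s; Δx = 78·5 + ½·-5·5² = 327.5 m; v ends 53 m/s.
11–13 s: v starts 53 m/s; Δx = 53·2 + ½·-1·2² = 104 m; v ends 51 m/s.
13–16 s: v starts 51 m/s; Δx = 51·3 + ½·-9·3² = 112.5 m; v ends 24 m/s.
x(16) = -7 + Σ Δx = 789 m.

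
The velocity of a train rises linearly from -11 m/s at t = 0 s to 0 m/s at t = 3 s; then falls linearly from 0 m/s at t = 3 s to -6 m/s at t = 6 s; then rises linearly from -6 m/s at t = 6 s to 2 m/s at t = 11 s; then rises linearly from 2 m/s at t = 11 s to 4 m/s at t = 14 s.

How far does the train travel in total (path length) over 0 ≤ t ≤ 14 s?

Distance (not displacement) is the total path length: add the absolute areas under v-t.
0–3 s: |½(-11 + 0)(3)| = 16.5 m
3–6 s: |½(0 + -6)(3)| = 9 m
6–11 s: v = 0 at t = 9.75 s; triangle areas 11.25 + 1.25 = 12.5 m
11–14 s: |½(2 + 4)(3)| = 9 m
Total distance = 47 m

47 m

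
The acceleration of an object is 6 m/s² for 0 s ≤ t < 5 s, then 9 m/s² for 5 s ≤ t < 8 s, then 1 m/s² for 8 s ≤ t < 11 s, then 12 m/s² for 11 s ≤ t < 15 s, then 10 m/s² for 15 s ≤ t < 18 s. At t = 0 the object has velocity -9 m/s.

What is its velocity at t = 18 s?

129 m/s

Δv equals the area under the a-t graph; then v = v₀ + Δv.
0–5 s: 6 × 5 = 30 m/s
5–8 s: 9 × 3 = 27 m/s
8–11 s: 1 × 3 = 3 m/s
11–15 s: 12 × 4 = 48 m/s
15–18 s: 10 × 3 = 30 m/s
Δv = 138 m/s, so v(18) = -9 + (138) = 129 m/s.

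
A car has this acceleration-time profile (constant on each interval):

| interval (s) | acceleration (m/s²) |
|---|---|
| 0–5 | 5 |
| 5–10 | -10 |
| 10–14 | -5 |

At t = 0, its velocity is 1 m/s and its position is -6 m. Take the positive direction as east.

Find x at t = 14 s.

On each constant-a segment, Δv = aΔt and Δx = v₀Δt + ½aΔt²; chain segment to segment.
0–5 s: v starts 1 m/s; Δx = 1·5 + ½·5·5² = 67.5 m; v ends 26 m/s.
5–10 s: v starts 26 m/s; Δx = 26·5 + ½·-10·5² = 5 m; v ends -24 m/s.
10–14 s: v starts -24 m/s; Δx = -24·4 + ½·-5·4² = -136 m; v ends -44 m/s.
x(14) = -6 + Σ Δx = -69.5 m.

-69.5 m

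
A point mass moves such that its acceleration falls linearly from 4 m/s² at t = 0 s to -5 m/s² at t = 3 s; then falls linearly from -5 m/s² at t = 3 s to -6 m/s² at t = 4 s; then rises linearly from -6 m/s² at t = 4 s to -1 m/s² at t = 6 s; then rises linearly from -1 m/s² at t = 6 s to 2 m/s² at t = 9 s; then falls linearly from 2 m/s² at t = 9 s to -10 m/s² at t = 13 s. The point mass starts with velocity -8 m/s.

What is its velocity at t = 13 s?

Δv equals the area under the a-t graph; then v = v₀ + Δv.
0–3 s: ½(4 + -5)(3) = -1.5 m/s
3–4 s: ½(-5 + -6)(1) = -5.5 m/s
4–6 s: ½(-6 + -1)(2) = -7 m/s
6–9 s: ½(-1 + 2)(3) = 1.5 m/s
9–13 s: ½(2 + -10)(4) = -16 m/s
Δv = -28.5 m/s, so v(13) = -8 + (-28.5) = -36.5 m/s.

-36.5 m/s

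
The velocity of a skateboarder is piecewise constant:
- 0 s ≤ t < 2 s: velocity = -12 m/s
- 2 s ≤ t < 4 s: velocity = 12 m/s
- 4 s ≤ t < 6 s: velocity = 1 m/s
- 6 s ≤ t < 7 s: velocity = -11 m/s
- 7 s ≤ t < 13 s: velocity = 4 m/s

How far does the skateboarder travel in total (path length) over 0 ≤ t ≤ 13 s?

85 m

Total distance travelled is ∫|v| dt — sum the magnitudes of each area piece.
0–2 s: |-12| × 2 = 24 m
2–4 s: |12| × 2 = 24 m
4–6 s: |1| × 2 = 2 m
6–7 s: |-11| × 1 = 11 m
7–13 s: |4| × 6 = 24 m
Total distance = 85 m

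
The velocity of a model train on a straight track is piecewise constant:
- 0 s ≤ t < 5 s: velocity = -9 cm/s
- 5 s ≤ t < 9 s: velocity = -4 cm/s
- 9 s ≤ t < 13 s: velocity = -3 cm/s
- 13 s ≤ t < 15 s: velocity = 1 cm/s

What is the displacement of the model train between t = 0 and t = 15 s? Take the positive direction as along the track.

-71 cm

Net displacement equals the area under the velocity-time graph (areas below the axis count negative).
0–5 s: -9 × 5 = -45 cm
5–9 s: -4 × 4 = -16 cm
9–13 s: -3 × 4 = -12 cm
13–15 s: 1 × 2 = 2 cm
Net displacement = -71 cm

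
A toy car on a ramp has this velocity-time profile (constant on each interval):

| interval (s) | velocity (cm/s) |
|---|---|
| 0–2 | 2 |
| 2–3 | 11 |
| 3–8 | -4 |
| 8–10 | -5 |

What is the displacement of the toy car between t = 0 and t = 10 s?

-15 cm

Net displacement equals the area under the velocity-time graph (areas below the axis count negative).
0–2 s: 2 × 2 = 4 cm
2–3 s: 11 × 1 = 11 cm
3–8 s: -4 × 5 = -20 cm
8–10 s: -5 × 2 = -10 cm
Net displacement = -15 cm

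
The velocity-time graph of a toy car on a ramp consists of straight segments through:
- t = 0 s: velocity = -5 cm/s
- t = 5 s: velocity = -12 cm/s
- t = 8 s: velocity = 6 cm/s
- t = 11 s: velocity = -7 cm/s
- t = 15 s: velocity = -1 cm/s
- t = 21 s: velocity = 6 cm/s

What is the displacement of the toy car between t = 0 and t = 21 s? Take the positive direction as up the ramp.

Net displacement equals the area under the velocity-time graph (areas below the axis count negative).
0–5 s: ½(-5 + -12)(5) = -42.5 cm
5–8 s: ½(-12 + 6)(3) = -9 cm
8–11 s: ½(6 + -7)(3) = -1.5 cm
11–15 s: ½(-7 + -1)(4) = -16 cm
15–21 s: ½(-1 + 6)(6) = 15 cm
Net displacement = -54 cm

-54 cm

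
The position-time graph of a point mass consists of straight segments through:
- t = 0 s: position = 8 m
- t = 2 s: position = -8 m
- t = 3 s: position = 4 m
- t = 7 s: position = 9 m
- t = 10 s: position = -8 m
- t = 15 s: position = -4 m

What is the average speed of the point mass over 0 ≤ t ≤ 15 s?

3.6 m/s

Average speed = (total path length)/(elapsed time); on a piecewise-linear x-t graph the path length is Σ|Δx|.
0–2 s: |Δx| = |-8 − 8| = 16 m
2–3 s: |Δx| = |4 − -8| = 12 m
3–7 s: |Δx| = |9 − 4| = 5 m
7–10 s: |Δx| = |-8 − 9| = 17 m
10–15 s: |Δx| = |-4 − -8| = 4 m
Total path = 54 m; average speed = 54/15 = 3.6 m/s.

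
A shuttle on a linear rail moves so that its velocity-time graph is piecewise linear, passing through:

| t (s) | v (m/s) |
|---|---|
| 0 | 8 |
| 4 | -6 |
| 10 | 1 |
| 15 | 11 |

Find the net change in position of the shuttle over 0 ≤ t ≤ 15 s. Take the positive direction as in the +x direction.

19 m

Displacement is the signed area under the v-t curve.
0–4 s: ½(8 + -6)(4) = 4 m
4–10 s: ½(-6 + 1)(6) = -15 m
10–15 s: ½(1 + 11)(5) = 30 m
Net displacement = 19 m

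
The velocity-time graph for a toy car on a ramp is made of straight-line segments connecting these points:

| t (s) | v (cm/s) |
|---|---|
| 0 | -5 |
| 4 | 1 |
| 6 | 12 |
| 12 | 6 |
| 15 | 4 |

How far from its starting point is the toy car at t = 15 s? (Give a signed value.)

Net displacement equals the area under the velocity-time graph (areas below the axis count negative).
0–4 s: ½(-5 + 1)(4) = -8 cm
4–6 s: ½(1 + 12)(2) = 13 cm
6–12 s: ½(12 + 6)(6) = 54 cm
12–15 s: ½(6 + 4)(3) = 15 cm
Net displacement = 74 cm

74 cm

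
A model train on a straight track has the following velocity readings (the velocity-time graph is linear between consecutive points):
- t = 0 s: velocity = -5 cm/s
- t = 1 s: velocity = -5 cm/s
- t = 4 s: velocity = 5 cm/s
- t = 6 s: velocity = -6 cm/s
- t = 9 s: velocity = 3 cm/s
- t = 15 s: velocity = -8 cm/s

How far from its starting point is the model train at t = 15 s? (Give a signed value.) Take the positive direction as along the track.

Net displacement equals the area under the velocity-time graph (areas below the axis count negative).
0–1 s: -5 × 1 = -5 cm
1–4 s: ½(-5 + 5)(3) = 0 cm
4–6 s: ½(5 + -6)(2) = -1 cm
6–9 s: ½(-6 + 3)(3) = -4.5 cm
9–15 s: ½(3 + -8)(6) = -15 cm
Net displacement = -25.5 cm

-25.5 cm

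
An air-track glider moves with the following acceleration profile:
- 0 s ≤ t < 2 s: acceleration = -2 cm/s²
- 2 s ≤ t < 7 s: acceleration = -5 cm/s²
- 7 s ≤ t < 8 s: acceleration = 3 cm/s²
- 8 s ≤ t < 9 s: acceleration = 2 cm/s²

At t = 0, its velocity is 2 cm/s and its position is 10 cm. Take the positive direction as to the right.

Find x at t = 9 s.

On each constant-a segment, Δv = aΔt and Δx = v₀Δt + ½aΔt²; chain segment to segment.
0–2 s: v starts 2 cm/s; Δx = 2·2 + ½·-2·2² = 0 cm; v ends -2 cm/s.
2–7 s: v starts -2 cm/s; Δx = -2·5 + ½·-5·5² = -72.5 cm; v ends -27 cm/s.
7–8 s: v starts -27 cm/s; Δx = -27·1 + ½·3·1² = -25.5 cm; v ends -24 cm/s.
8–9 s: v starts -24 cm/s; Δx = -24·1 + ½·2·1² = -23 cm; v ends -22 cm/s.
x(9) = 10 + Σ Δx = -111 cm.

-111 cm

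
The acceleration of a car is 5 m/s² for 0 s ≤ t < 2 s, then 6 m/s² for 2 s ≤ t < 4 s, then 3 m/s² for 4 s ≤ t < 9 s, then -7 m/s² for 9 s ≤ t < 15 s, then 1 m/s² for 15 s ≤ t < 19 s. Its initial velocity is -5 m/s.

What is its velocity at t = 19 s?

-6 m/s

Δv equals the area under the a-t graph; then v = v₀ + Δv.
0–2 s: 5 × 2 = 10 m/s
2–4 s: 6 × 2 = 12 m/s
4–9 s: 3 × 5 = 15 m/s
9–15 s: -7 × 6 = -42 m/s
15–19 s: 1 × 4 = 4 m/s
Δv = -1 m/s, so v(19) = -5 + (-1) = -6 m/s.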